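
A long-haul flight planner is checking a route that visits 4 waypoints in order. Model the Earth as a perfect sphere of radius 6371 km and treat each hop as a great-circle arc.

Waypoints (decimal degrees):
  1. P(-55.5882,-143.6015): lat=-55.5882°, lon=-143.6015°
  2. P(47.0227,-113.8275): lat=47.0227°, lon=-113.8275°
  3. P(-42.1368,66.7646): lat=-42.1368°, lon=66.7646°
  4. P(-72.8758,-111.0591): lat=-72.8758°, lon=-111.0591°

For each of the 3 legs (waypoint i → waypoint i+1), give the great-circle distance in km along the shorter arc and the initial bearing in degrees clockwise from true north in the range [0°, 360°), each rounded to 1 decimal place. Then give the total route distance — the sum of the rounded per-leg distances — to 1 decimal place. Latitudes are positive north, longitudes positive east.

Leg 1: φ1=-0.9701971, φ2=0.8207009, Δφ=1.7908981, Δλ=0.5196543 rad; a=sin²(Δφ/2)+cosφ1·cosφ2·sin²(Δλ/2)=0.6345932769; c=2·atan2(√a, √(1-a))=1.843344635; dist=6371·c=11743.949 ≈ 11743.9 km; running total=11743.9 km
Leg 1 bearing: y=sinΔλ·cosφ2=0.33852292, x=cosφ1·sinφ2-sinφ1·cosφ2·cosΔλ=0.90163231; θ=atan2(y, x)=20.5789° ≈ 20.6°
Leg 2: φ1=0.8207009, φ2=-0.7354259, Δφ=-1.5561268, Δλ=3.1519267 rad; a=sin²(Δφ/2)+cosφ1·cosφ2·sin²(Δλ/2)=0.9981696468; c=2·atan2(√a, √(1-a))=3.056001275; dist=6371·c=19469.784 ≈ 19469.8 km; running total=31213.7 km
Leg 2 bearing: y=sinΔλ·cosφ2=-0.00766306, x=cosφ1·sinφ2-sinφ1·cosφ2·cosΔλ=0.08514276; θ=atan2(y, x)=-5.1429° <0 so +360° → 354.8571° ≈ 354.9°
Leg 3: φ1=-0.7354259, φ2=-1.2719227, Δφ=-0.5364968, Δλ=-3.1036091 rad; a=sin²(Δφ/2)+cosφ1·cosφ2·sin²(Δλ/2)=0.2885124760; c=2·atan2(√a, √(1-a))=1.134070308; dist=6371·c=7225.162 ≈ 7225.2 km; running total=38438.9 km
Leg 3 bearing: y=sinΔλ·cosφ2=-0.01118135, x=cosφ1·sinφ2-sinφ1·cosφ2·cosΔλ=-0.90607234; θ=atan2(y, x)=-179.2930° <0 so +360° → 180.7070° ≈ 180.7°

Leg 1: dist=11743.9 km, bearing=20.6°
Leg 2: dist=19469.8 km, bearing=354.9°
Leg 3: dist=7225.2 km, bearing=180.7°
Total: 38438.9 km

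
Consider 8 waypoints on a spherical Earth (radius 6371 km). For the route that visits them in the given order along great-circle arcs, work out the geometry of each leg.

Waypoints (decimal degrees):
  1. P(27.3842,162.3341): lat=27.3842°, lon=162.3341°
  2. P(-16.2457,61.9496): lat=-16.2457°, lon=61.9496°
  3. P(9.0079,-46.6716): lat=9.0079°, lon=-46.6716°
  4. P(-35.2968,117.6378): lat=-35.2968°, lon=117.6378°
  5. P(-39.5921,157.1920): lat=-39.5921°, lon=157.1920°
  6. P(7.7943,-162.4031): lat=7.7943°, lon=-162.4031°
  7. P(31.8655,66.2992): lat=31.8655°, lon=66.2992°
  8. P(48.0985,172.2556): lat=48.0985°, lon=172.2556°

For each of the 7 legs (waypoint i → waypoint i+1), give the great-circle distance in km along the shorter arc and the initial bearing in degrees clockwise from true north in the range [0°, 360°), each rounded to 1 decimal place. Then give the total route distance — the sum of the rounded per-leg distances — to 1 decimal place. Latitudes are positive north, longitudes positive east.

Leg 1: φ1=0.4779445, φ2=-0.2835410, Δφ=-0.7614854, Δλ=-1.7520400 rad; a=sin²(Δφ/2)+cosφ1·cosφ2·sin²(Δλ/2)=0.6411695357; c=2·atan2(√a, √(1-a))=1.857027838; dist=6371·c=11831.124 ≈ 11831.1 km; running total=11831.1 km
Leg 1 bearing: y=sinΔλ·cosφ2=-0.94434515, x=cosφ1·sinφ2-sinφ1·cosφ2·cosΔλ=-0.16881020; θ=atan2(y, x)=-100.1351° <0 so +360° → 259.8649° ≈ 259.9°
Leg 2: φ1=-0.2835410, φ2=0.1572175, Δφ=0.4407585, Δλ=-1.8957976 rad; a=sin²(Δφ/2)+cosφ1·cosφ2·sin²(Δλ/2)=0.6732905224; c=2·atan2(√a, √(1-a))=1.924720101; dist=6371·c=12262.392 ≈ 12262.4 km; running total=24093.5 km
Leg 2 bearing: y=sinΔλ·cosφ2=-0.93596273, x=cosφ1·sinφ2-sinφ1·cosφ2·cosΔλ=0.06209145; θ=atan2(y, x)=-86.2046° <0 so +360° → 273.7954° ≈ 273.8°
Leg 3: φ1=0.1572175, φ2=-0.6160454, Δφ=-0.7732629, Δλ=2.8677400 rad; a=sin²(Δφ/2)+cosφ1·cosφ2·sin²(Δλ/2)=0.9332668501; c=2·atan2(√a, √(1-a))=2.619011368; dist=6371·c=16685.721 ≈ 16685.7 km; running total=40779.2 km
Leg 3 bearing: y=sinΔλ·cosφ2=0.22072702, x=cosφ1·sinφ2-sinφ1·cosφ2·cosΔλ=-0.44765939; θ=atan2(y, x)=153.7535° ≈ 153.8°
Leg 4: φ1=-0.6160454, φ2=-0.6910125, Δφ=-0.0749671, Δλ=0.6903510 rad; a=sin²(Δφ/2)+cosφ1·cosφ2·sin²(Δλ/2)=0.0734110670; c=2·atan2(√a, √(1-a))=0.548748752; dist=6371·c=3496.078 ≈ 3496.1 km; running total=44275.3 km
Leg 4 bearing: y=sinΔλ·cosφ2=0.49072486, x=cosφ1·sinφ2-sinφ1·cosφ2·cosΔλ=-0.17685203; θ=atan2(y, x)=109.8186° ≈ 109.8°
Leg 5: φ1=-0.6910125, φ2=0.1360362, Δφ=0.8270487, Δλ=-5.5779868 rad; a=sin²(Δφ/2)+cosφ1·cosφ2·sin²(Δλ/2)=0.2525264042; c=2·atan2(√a, √(1-a))=1.053022271; dist=6371·c=6708.805 ≈ 6708.8 km; running total=50984.1 km
Leg 5 bearing: y=sinΔλ·cosφ2=0.64219666, x=cosφ1·sinφ2-sinφ1·cosφ2·cosΔλ=0.58532959; θ=atan2(y, x)=47.6524° ≈ 47.7°
Leg 6: φ1=0.1360362, φ2=0.5561579, Δφ=0.4201217, Δλ=3.9916081 rad; a=sin²(Δφ/2)+cosφ1·cosφ2·sin²(Δλ/2)=0.7418664009; c=2·atan2(√a, √(1-a))=2.075711045; dist=6371·c=13224.355 ≈ 13224.4 km; running total=64208.5 km
Leg 6 bearing: y=sinΔλ·cosφ2=-0.63806341, x=cosφ1·sinφ2-sinφ1·cosφ2·cosΔλ=0.59906399; θ=atan2(y, x)=-46.8056° <0 so +360° → 313.1944° ≈ 313.2°
Leg 7: φ1=0.5561579, φ2=0.8394772, Δφ=0.2833193, Δλ=1.8492880 rad; a=sin²(Δφ/2)+cosφ1·cosφ2·sin²(Δλ/2)=0.3814967848; c=2·atan2(√a, √(1-a))=1.331513003; dist=6371·c=8483.069 ≈ 8483.1 km; running total=72691.6 km
Leg 7 bearing: y=sinΔλ·cosφ2=0.64212048, x=cosφ1·sinφ2-sinφ1·cosφ2·cosΔλ=0.72904680; θ=atan2(y, x)=41.3725° ≈ 41.4°

Leg 1: dist=11831.1 km, bearing=259.9°
Leg 2: dist=12262.4 km, bearing=273.8°
Leg 3: dist=16685.7 km, bearing=153.8°
Leg 4: dist=3496.1 km, bearing=109.8°
Leg 5: dist=6708.8 km, bearing=47.7°
Leg 6: dist=13224.4 km, bearing=313.2°
Leg 7: dist=8483.1 km, bearing=41.4°
Total: 72691.6 km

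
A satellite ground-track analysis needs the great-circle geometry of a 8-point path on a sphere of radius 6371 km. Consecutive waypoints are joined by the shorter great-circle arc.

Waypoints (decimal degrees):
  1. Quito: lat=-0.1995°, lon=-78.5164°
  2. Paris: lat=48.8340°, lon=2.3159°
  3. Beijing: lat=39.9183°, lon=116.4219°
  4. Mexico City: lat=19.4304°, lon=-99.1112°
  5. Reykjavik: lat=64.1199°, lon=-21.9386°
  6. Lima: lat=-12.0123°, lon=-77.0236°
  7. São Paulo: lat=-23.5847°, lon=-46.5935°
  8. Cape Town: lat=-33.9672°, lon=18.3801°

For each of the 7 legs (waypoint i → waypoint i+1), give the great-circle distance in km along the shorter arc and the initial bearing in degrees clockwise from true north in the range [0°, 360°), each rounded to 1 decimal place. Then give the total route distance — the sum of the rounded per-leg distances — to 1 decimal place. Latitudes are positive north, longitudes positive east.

Leg 1: dist=9355.0 km, bearing=40.8°
Leg 2: dist=8220.2 km, bearing=46.8°
Leg 3: dist=12457.4 km, bearing=36.2°
Leg 4: dist=7450.4 km, bearing=27.5°
Leg 5: dist=9643.5 km, bearing=233.5°
Leg 6: dist=3459.1 km, bearing=116.0°
Leg 7: dist=6334.7 km, bearing=116.3°
Total: 56920.3 km

Leg 1: φ1=-0.0034819, φ2=0.8523141, Δφ=0.8557960, Δλ=1.4107898 rad; a=sin²(Δφ/2)+cosφ1·cosφ2·sin²(Δλ/2)=0.4488737607; c=2·atan2(√a, √(1-a))=1.468364820; dist=6371·c=9354.952 ≈ 9355.0 km; running total=9355.0 km
Leg 1 bearing: y=sinΔλ·cosφ2=0.64983462, x=cosφ1·sinφ2-sinφ1·cosφ2·cosΔλ=0.75316625; θ=atan2(y, x)=40.7877° ≈ 40.8°
Leg 2: φ1=0.8523141, φ2=0.6967058, Δφ=-0.1556083, Δλ=1.9915254 rad; a=sin²(Δφ/2)+cosφ1·cosφ2·sin²(Δλ/2)=0.3615604771; c=2·atan2(√a, √(1-a))=1.290251677; dist=6371·c=8220.193 ≈ 8220.2 km; running total=17575.2 km
Leg 2 bearing: y=sinΔλ·cosφ2=0.70007472, x=cosφ1·sinφ2-sinφ1·cosφ2·cosΔλ=0.65820467; θ=atan2(y, x)=46.7656° ≈ 46.8°
Leg 3: φ1=0.6967058, φ2=0.3391245, Δφ=-0.3575813, Δλ=-3.7617622 rad; a=sin²(Δφ/2)+cosφ1·cosφ2·sin²(Δλ/2)=0.6875613989; c=2·atan2(√a, √(1-a))=1.955325569; dist=6371·c=12457.379 ≈ 12457.4 km; running total=30032.6 km
Leg 3 bearing: y=sinΔλ·cosφ2=0.54807321, x=cosφ1·sinφ2-sinφ1·cosφ2·cosΔλ=0.74759524; θ=atan2(y, x)=36.2457° ≈ 36.2°
Leg 4: φ1=0.3391245, φ2=1.1191034, Δφ=0.7799789, Δλ=1.3469160 rad; a=sin²(Δφ/2)+cosφ1·cosφ2·sin²(Δλ/2)=0.3046566990; c=2·atan2(√a, √(1-a))=1.169418970; dist=6371·c=7450.368 ≈ 7450.4 km; running total=37483.0 km
Leg 4 bearing: y=sinΔλ·cosφ2=0.42559599, x=cosφ1·sinφ2-sinφ1·cosφ2·cosΔλ=0.81623038; θ=atan2(y, x)=27.5383° ≈ 27.5°
Leg 5: φ1=1.1191034, φ2=-0.2096542, Δφ=-1.3287576, Δλ=-0.9614146 rad; a=sin²(Δφ/2)+cosφ1·cosφ2·sin²(Δλ/2)=0.4714451381; c=2·atan2(√a, √(1-a))=1.513655513; dist=6371·c=9643.499 ≈ 9643.5 km; running total=47126.5 km
Leg 5 bearing: y=sinΔλ·cosφ2=-0.80204643, x=cosφ1·sinφ2-sinφ1·cosφ2·cosΔλ=-0.59452502; θ=atan2(y, x)=-126.5481° <0 so +360° → 233.4519° ≈ 233.5°
Leg 6: φ1=-0.2096542, φ2=-0.4116307, Δφ=-0.2019765, Δλ=0.5311054 rad; a=sin²(Δφ/2)+cosφ1·cosφ2·sin²(Δλ/2)=0.0719046899; c=2·atan2(√a, √(1-a))=0.542945413; dist=6371·c=3459.105 ≈ 3459.1 km; running total=50585.6 km
Leg 6 bearing: y=sinΔλ·cosφ2=0.46417977, x=cosφ1·sinφ2-sinφ1·cosφ2·cosΔλ=-0.22688051; θ=atan2(y, x)=116.0483° ≈ 116.0°
Leg 7: φ1=-0.4116307, φ2=-0.5928395, Δφ=-0.1812088, Δλ=1.1340032 rad; a=sin²(Δφ/2)+cosφ1·cosφ2·sin²(Δλ/2)=0.2274564749; c=2·atan2(√a, √(1-a))=0.994303384; dist=6371·c=6334.707 ≈ 6334.7 km; running total=56920.3 km
Leg 7 bearing: y=sinΔλ·cosφ2=0.75149163, x=cosφ1·sinφ2-sinφ1·cosφ2·cosΔλ=-0.37167248; θ=atan2(y, x)=116.3161° ≈ 116.3°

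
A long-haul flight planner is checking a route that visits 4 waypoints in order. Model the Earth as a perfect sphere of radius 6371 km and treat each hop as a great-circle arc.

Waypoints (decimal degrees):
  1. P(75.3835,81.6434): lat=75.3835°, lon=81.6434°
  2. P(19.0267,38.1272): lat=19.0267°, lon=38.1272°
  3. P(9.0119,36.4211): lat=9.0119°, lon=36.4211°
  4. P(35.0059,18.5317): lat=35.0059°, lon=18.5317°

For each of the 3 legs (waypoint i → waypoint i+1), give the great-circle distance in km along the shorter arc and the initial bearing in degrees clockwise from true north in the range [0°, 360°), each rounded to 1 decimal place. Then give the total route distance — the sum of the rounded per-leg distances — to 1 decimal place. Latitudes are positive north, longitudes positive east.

Leg 1: dist=6756.3 km, bearing=228.2°
Leg 2: dist=1128.7 km, bearing=189.6°
Leg 3: dist=3415.3 km, bearing=330.5°
Total: 11300.3 km

Leg 1: φ1=1.3156903, φ2=0.3320786, Δφ=-0.9836117, Δλ=-0.7595010 rad; a=sin²(Δφ/2)+cosφ1·cosφ2·sin²(Δλ/2)=0.2557710613; c=2·atan2(√a, √(1-a))=1.060474748; dist=6371·c=6756.285 ≈ 6756.3 km; running total=6756.3 km
Leg 1 bearing: y=sinΔλ·cosφ2=-0.65094140, x=cosφ1·sinφ2-sinφ1·cosφ2·cosΔλ=-0.58110601; θ=atan2(y, x)=-131.7558° <0 so +360° → 228.2442° ≈ 228.2°
Leg 2: φ1=0.3320786, φ2=0.1572873, Δφ=-0.1747912, Δλ=-0.0297771 rad; a=sin²(Δφ/2)+cosφ1·cosφ2·sin²(Δλ/2)=0.0078255231; c=2·atan2(√a, √(1-a))=0.177155544; dist=6371·c=1128.658 ≈ 1128.7 km; running total=7885.0 km
Leg 2 bearing: y=sinΔλ·cosφ2=-0.02940514, x=cosφ1·sinφ2-sinφ1·cosφ2·cosΔλ=-0.17375982; θ=atan2(y, x)=-170.3949° <0 so +360° → 189.6051° ≈ 189.6°
Leg 3: φ1=0.1572873, φ2=0.6109682, Δφ=0.4536809, Δλ=-0.3122289 rad; a=sin²(Δφ/2)+cosφ1·cosφ2·sin²(Δλ/2)=0.0701366593; c=2·atan2(√a, √(1-a))=0.536062023; dist=6371·c=3415.251 ≈ 3415.3 km; running total=11300.3 km
Leg 3 bearing: y=sinΔλ·cosφ2=-0.25160944, x=cosφ1·sinφ2-sinφ1·cosφ2·cosΔλ=0.44448028; θ=atan2(y, x)=-29.5131° <0 so +360° → 330.4869° ≈ 330.5°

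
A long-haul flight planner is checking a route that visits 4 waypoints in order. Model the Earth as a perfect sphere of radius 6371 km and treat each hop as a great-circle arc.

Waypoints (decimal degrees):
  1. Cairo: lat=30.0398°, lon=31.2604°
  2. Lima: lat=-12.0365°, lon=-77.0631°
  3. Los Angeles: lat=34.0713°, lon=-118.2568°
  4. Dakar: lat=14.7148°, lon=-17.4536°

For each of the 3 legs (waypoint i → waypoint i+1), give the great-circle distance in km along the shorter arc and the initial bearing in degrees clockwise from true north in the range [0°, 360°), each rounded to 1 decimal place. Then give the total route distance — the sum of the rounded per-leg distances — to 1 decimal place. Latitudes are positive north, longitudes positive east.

Leg 1: dist=12426.1 km, bearing=268.4°
Leg 2: dist=6724.6 km, bearing=321.2°
Leg 3: dist=10057.7 km, bearing=71.8°
Total: 29208.4 km

Leg 1: φ1=0.5242934, φ2=-0.2100766, Δφ=-0.7343700, Δλ=-1.8906017 rad; a=sin²(Δφ/2)+cosφ1·cosφ2·sin²(Δλ/2)=0.6852814537; c=2·atan2(√a, √(1-a))=1.950411328; dist=6371·c=12426.071 ≈ 12426.1 km; running total=12426.1 km
Leg 1 bearing: y=sinΔλ·cosφ2=-0.92842628, x=cosφ1·sinφ2-sinφ1·cosφ2·cosΔλ=-0.02660394; θ=atan2(y, x)=-91.6414° <0 so +360° → 268.3586° ≈ 268.4°
Leg 2: φ1=-0.2100766, φ2=0.5946564, Δφ=0.8047329, Δλ=-0.7189657 rad; a=sin²(Δφ/2)+cosφ1·cosφ2·sin²(Δλ/2)=0.2536068476; c=2·atan2(√a, √(1-a))=1.055507371; dist=6371·c=6724.637 ≈ 6724.6 km; running total=19150.7 km
Leg 2 bearing: y=sinΔλ·cosφ2=-0.54555099, x=cosφ1·sinφ2-sinφ1·cosφ2·cosΔλ=0.67789068; θ=atan2(y, x)=-38.8263° <0 so +360° → 321.1737° ≈ 321.2°
Leg 3: φ1=0.5946564, φ2=0.2568217, Δφ=-0.3378347, Δλ=1.7593477 rad; a=sin²(Δφ/2)+cosφ1·cosφ2·sin²(Δλ/2)=0.5039337792; c=2·atan2(√a, √(1-a))=1.578663966; dist=6371·c=10057.668 ≈ 10057.7 km; running total=29208.4 km
Leg 3 bearing: y=sinΔλ·cosφ2=0.95006024, x=cosφ1·sinφ2-sinφ1·cosφ2·cosΔλ=0.31196737; θ=atan2(y, x)=71.8216° ≈ 71.8°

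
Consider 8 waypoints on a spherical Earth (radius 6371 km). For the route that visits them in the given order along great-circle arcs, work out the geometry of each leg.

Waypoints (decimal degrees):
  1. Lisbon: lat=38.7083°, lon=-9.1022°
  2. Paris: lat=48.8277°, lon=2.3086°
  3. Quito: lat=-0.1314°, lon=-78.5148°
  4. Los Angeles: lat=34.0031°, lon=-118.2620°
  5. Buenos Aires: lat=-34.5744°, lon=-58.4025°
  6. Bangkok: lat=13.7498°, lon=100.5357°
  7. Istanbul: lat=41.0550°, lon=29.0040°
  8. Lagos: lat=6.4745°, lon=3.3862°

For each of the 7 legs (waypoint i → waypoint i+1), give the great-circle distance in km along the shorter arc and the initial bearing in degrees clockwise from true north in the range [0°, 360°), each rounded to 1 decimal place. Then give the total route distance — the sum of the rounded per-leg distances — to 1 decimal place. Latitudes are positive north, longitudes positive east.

Leg 1: φ1=0.6755873, φ2=0.8522041, Δφ=0.1766168, Δλ=0.1991560 rad; a=sin²(Δφ/2)+cosφ1·cosφ2·sin²(Δλ/2)=0.0128552251; c=2·atan2(√a, √(1-a))=0.227250448; dist=6371·c=1447.813 ≈ 1447.8 km; running total=1447.8 km
Leg 1 bearing: y=sinΔλ·cosφ2=0.13024453, x=cosφ1·sinφ2-sinφ1·cosφ2·cosΔλ=0.18383752; θ=atan2(y, x)=35.3167° ≈ 35.3°
Leg 2: φ1=0.8522041, φ2=-0.0022934, Δφ=-0.8544975, Δλ=-1.4106344 rad; a=sin²(Δφ/2)+cosφ1·cosφ2·sin²(Δλ/2)=0.4483690487; c=2·atan2(√a, √(1-a))=1.467350024; dist=6371·c=9348.487 ≈ 9348.5 km; running total=10796.3 km
Leg 2 bearing: y=sinΔλ·cosφ2=-0.98719888, x=cosφ1·sinφ2-sinφ1·cosφ2·cosΔλ=-0.12155387; θ=atan2(y, x)=-97.0195° <0 so +360° → 262.9805° ≈ 263.0°
Leg 3: φ1=-0.0022934, φ2=0.5934661, Δφ=0.5957594, Δλ=-0.6937195 rad; a=sin²(Δφ/2)+cosφ1·cosφ2·sin²(Δλ/2)=0.1819414008; c=2·atan2(√a, √(1-a))=0.881340757; dist=6371·c=5615.022 ≈ 5615.0 km; running total=16411.3 km
Leg 3 bearing: y=sinΔλ·cosφ2=-0.53006846, x=cosφ1·sinφ2-sinφ1·cosφ2·cosΔλ=0.56069808; θ=atan2(y, x)=-43.3915° <0 so +360° → 316.6085° ≈ 316.6°
Leg 4: φ1=0.5934661, φ2=-0.6034371, Δφ=-1.1969032, Δλ=1.0447454 rad; a=sin²(Δφ/2)+cosφ1·cosφ2·sin²(Δλ/2)=0.4873036069; c=2·atan2(√a, √(1-a))=1.545400811; dist=6371·c=9845.749 ≈ 9845.7 km; running total=26257.0 km
Leg 4 bearing: y=sinΔλ·cosφ2=0.71206496, x=cosφ1·sinφ2-sinφ1·cosφ2·cosΔλ=-0.70165426; θ=atan2(y, x)=134.5781° ≈ 134.6°
Leg 5: φ1=-0.6034371, φ2=0.2399793, Δφ=0.8434164, Δλ=2.7739949 rad; a=sin²(Δφ/2)+cosφ1·cosφ2·sin²(Δλ/2)=0.9406207796; c=2·atan2(√a, √(1-a))=2.649278844; dist=6371·c=16878.556 ≈ 16878.6 km; running total=43135.6 km
Leg 5 bearing: y=sinΔλ·cosφ2=0.34907608, x=cosφ1·sinφ2-sinφ1·cosφ2·cosΔλ=-0.31868355; θ=atan2(y, x)=132.3940° ≈ 132.4°
Leg 6: φ1=0.2399793, φ2=0.7165449, Δφ=0.4765656, Δλ=-1.2484637 rad; a=sin²(Δφ/2)+cosφ1·cosφ2·sin²(Δλ/2)=0.3059312087; c=2·atan2(√a, √(1-a))=1.172186445; dist=6371·c=7468.000 ≈ 7468.0 km; running total=50603.6 km
Leg 6 bearing: y=sinΔλ·cosφ2=-0.71524366, x=cosφ1·sinφ2-sinφ1·cosφ2·cosΔλ=0.58118475; θ=atan2(y, x)=-50.9038° <0 so +360° → 309.0962° ≈ 309.1°
Leg 7: φ1=0.7165449, φ2=0.1130013, Δφ=-0.6035436, Δλ=-0.4471150 rad; a=sin²(Δφ/2)+cosφ1·cosφ2·sin²(Δλ/2)=0.1251624892; c=2·atan2(√a, √(1-a))=0.723225432; dist=6371·c=4607.669 ≈ 4607.7 km; running total=55211.3 km
Leg 7 bearing: y=sinΔλ·cosφ2=-0.42960833, x=cosφ1·sinφ2-sinφ1·cosφ2·cosΔλ=-0.50341240; θ=atan2(y, x)=-139.5228° <0 so +360° → 220.4772° ≈ 220.5°

Leg 1: dist=1447.8 km, bearing=35.3°
Leg 2: dist=9348.5 km, bearing=263.0°
Leg 3: dist=5615.0 km, bearing=316.6°
Leg 4: dist=9845.7 km, bearing=134.6°
Leg 5: dist=16878.6 km, bearing=132.4°
Leg 6: dist=7468.0 km, bearing=309.1°
Leg 7: dist=4607.7 km, bearing=220.5°
Total: 55211.3 km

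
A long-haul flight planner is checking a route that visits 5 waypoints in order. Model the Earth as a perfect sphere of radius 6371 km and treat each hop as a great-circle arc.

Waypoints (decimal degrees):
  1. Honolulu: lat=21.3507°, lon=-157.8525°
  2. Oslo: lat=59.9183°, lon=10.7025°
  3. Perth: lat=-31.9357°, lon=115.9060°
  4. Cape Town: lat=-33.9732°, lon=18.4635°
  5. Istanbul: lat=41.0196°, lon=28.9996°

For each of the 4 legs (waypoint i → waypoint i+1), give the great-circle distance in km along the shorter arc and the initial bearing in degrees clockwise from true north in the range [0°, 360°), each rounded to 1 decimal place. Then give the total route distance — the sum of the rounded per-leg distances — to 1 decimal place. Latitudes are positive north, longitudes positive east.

Leg 1: dist=10918.6 km, bearing=5.8°
Leg 2: dist=13866.0 km, bearing=95.1°
Leg 3: dist=8695.9 km, bearing=237.1°
Leg 4: dist=8408.3 km, bearing=8.2°
Total: 41888.8 km

Leg 1: φ1=0.3726400, φ2=1.0457716, Δφ=0.6731316, Δλ=2.9418397 rad; a=sin²(Δφ/2)+cosφ1·cosφ2·sin²(Δλ/2)=0.5712564592; c=2·atan2(√a, √(1-a))=1.713796113; dist=6371·c=10918.595 ≈ 10918.6 km; running total=10918.6 km
Leg 1 bearing: y=sinΔλ·cosφ2=0.09945853, x=cosφ1·sinφ2-sinφ1·cosφ2·cosΔλ=0.98478326; θ=atan2(y, x)=5.7671° ≈ 5.8°
Leg 2: φ1=1.0457716, φ2=-0.5573831, Δφ=-1.6031547, Δλ=1.8361475 rad; a=sin²(Δφ/2)+cosφ1·cosφ2·sin²(Δλ/2)=0.7846367910; c=2·atan2(√a, √(1-a))=2.176418351; dist=6371·c=13865.961 ≈ 13866.0 km; running total=24784.6 km
Leg 2 bearing: y=sinΔλ·cosφ2=0.81894019, x=cosφ1·sinφ2-sinφ1·cosφ2·cosΔλ=-0.07255728; θ=atan2(y, x)=95.0631° ≈ 95.1°
Leg 3: φ1=-0.5573831, φ2=-0.5929442, Δφ=-0.0355611, Δλ=-1.7006925 rad; a=sin²(Δφ/2)+cosφ1·cosφ2·sin²(Δλ/2)=0.3977858226; c=2·atan2(√a, √(1-a))=1.364916633; dist=6371·c=8695.884 ≈ 8695.9 km; running total=33480.5 km
Leg 3 bearing: y=sinΔλ·cosφ2=-0.82231249, x=cosφ1·sinφ2-sinφ1·cosφ2·cosΔλ=-0.53104728; θ=atan2(y, x)=-122.8543° <0 so +360° → 237.1457° ≈ 237.1°
Leg 4: φ1=-0.5929442, φ2=0.7159271, Δφ=1.3088713, Δλ=0.1838896 rad; a=sin²(Δφ/2)+cosφ1·cosφ2·sin²(Δλ/2)=0.3758044198; c=2·atan2(√a, √(1-a))=1.319777318; dist=6371·c=8408.301 ≈ 8408.3 km; running total=41888.8 km
Leg 4 bearing: y=sinΔλ·cosφ2=0.13796138, x=cosφ1·sinφ2-sinφ1·cosφ2·cosΔλ=0.95878490; θ=atan2(y, x)=8.1882° ≈ 8.2°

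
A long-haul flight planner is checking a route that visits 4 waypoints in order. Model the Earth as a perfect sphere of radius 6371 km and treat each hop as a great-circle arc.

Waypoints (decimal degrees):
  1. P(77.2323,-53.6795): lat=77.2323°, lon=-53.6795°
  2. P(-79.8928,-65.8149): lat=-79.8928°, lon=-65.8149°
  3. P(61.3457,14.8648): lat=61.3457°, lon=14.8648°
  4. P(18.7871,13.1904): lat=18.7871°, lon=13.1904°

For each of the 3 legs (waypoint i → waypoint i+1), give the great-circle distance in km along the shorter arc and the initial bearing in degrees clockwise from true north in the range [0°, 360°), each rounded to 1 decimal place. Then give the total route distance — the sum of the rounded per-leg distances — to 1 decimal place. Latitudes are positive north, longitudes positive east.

Leg 1: dist=17485.8 km, bearing=185.5°
Leg 2: dist=16483.8 km, bearing=64.0°
Leg 3: dist=4734.1 km, bearing=182.3°
Total: 38703.7 km

Leg 1: φ1=1.3479579, φ2=-1.3943924, Δφ=-2.7423503, Δλ=-0.2118027 rad; a=sin²(Δφ/2)+cosφ1·cosφ2·sin²(Δλ/2)=0.9611112251; c=2·atan2(√a, √(1-a))=2.744585794; dist=6371·c=17485.756 ≈ 17485.8 km; running total=17485.8 km
Leg 1 bearing: y=sinΔλ·cosφ2=-0.03689206, x=cosφ1·sinφ2-sinφ1·cosφ2·cosΔλ=-0.38489574; θ=atan2(y, x)=-174.5250° <0 so +360° → 185.4750° ≈ 185.5°
Leg 2: φ1=-1.3943924, φ2=1.0706844, Δφ=2.4650769, Δλ=1.4081264 rad; a=sin²(Δφ/2)+cosφ1·cosφ2·sin²(Δλ/2)=0.9251409930; c=2·atan2(√a, √(1-a))=2.587317151; dist=6371·c=16483.798 ≈ 16483.8 km; running total=33969.6 km
Leg 2 bearing: y=sinΔλ·cosφ2=0.47319324, x=cosφ1·sinφ2-sinφ1·cosφ2·cosΔλ=0.23045326; θ=atan2(y, x)=64.0331° ≈ 64.0°
Leg 3: φ1=1.0706844, φ2=0.3278968, Δφ=-0.7427877, Δλ=-0.0292238 rad; a=sin²(Δφ/2)+cosφ1·cosφ2·sin²(Δλ/2)=0.1318039290; c=2·atan2(√a, √(1-a))=0.743074251; dist=6371·c=4734.126 ≈ 4734.1 km; running total=38703.7 km
Leg 3 bearing: y=sinΔλ·cosφ2=-0.02766286, x=cosφ1·sinφ2-sinφ1·cosφ2·cosΔλ=-0.67598919; θ=atan2(y, x)=-177.6566° <0 so +360° → 182.3434° ≈ 182.3°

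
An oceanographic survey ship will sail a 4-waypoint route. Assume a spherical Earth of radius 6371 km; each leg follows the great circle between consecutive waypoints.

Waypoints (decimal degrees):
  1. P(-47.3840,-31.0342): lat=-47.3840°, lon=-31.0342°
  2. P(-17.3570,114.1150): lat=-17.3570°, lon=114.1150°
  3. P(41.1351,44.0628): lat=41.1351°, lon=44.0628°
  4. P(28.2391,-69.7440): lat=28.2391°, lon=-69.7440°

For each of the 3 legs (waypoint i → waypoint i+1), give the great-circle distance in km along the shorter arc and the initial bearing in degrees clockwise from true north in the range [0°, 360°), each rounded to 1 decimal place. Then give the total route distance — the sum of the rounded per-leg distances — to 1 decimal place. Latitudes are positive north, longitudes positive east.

Leg 1: φ1=-0.8270068, φ2=-0.3029368, Δφ=0.5240700, Δλ=2.5333314 rad; a=sin²(Δφ/2)+cosφ1·cosφ2·sin²(Δλ/2)=0.6554006103; c=2·atan2(√a, √(1-a))=1.886832212; dist=6371·c=12021.008 ≈ 12021.0 km; running total=12021.0 km
Leg 1 bearing: y=sinΔλ·cosφ2=0.54542052, x=cosφ1·sinφ2-sinφ1·cosφ2·cosΔλ=-0.77840803; θ=atan2(y, x)=144.9816° ≈ 145.0°
Leg 2: φ1=-0.3029368, φ2=0.7179429, Δφ=1.0208797, Δλ=-1.2226415 rad; a=sin²(Δφ/2)+cosφ1·cosφ2·sin²(Δλ/2)=0.4754990462; c=2·atan2(√a, √(1-a))=1.521774787; dist=6371·c=9695.227 ≈ 9695.2 km; running total=21716.2 km
Leg 2 bearing: y=sinΔλ·cosφ2=-0.70797379, x=cosφ1·sinφ2-sinφ1·cosφ2·cosΔλ=0.70453667; θ=atan2(y, x)=-45.1394° <0 so +360° → 314.8606° ≈ 314.9°
Leg 3: φ1=0.7179429, φ2=0.4928653, Δφ=-0.2250777, Δλ=-1.9863034 rad; a=sin²(Δφ/2)+cosφ1·cosφ2·sin²(Δλ/2)=0.4782877860; c=2·atan2(√a, √(1-a))=1.527358240; dist=6371·c=9730.799 ≈ 9730.8 km; running total=31447.0 km
Leg 3 bearing: y=sinΔλ·cosφ2=-0.80601967, x=cosφ1·sinφ2-sinφ1·cosφ2·cosΔλ=0.59029366; θ=atan2(y, x)=-53.7826° <0 so +360° → 306.2174° ≈ 306.2°

Leg 1: dist=12021.0 km, bearing=145.0°
Leg 2: dist=9695.2 km, bearing=314.9°
Leg 3: dist=9730.8 km, bearing=306.2°
Total: 31447.0 km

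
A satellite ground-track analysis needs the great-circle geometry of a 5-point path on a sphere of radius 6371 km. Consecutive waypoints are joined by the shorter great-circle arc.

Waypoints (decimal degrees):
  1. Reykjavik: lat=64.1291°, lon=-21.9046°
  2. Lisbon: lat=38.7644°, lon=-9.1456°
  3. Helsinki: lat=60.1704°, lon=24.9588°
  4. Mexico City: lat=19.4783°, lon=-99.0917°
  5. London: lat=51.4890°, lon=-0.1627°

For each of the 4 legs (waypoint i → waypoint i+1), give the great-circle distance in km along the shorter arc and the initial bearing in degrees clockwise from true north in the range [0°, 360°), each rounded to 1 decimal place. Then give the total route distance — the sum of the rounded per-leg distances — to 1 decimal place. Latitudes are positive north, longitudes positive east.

Leg 1: φ1=1.1192639, φ2=0.6765664, Δφ=-0.4426975, Δλ=0.2226866 rad; a=sin²(Δφ/2)+cosφ1·cosφ2·sin²(Δλ/2)=0.0524008453; c=2·atan2(√a, √(1-a))=0.461920351; dist=6371·c=2942.895 ≈ 2942.9 km; running total=2942.9 km
Leg 1 bearing: y=sinΔλ·cosφ2=0.17220324, x=cosφ1·sinφ2-sinφ1·cosφ2·cosΔλ=-0.41105478; θ=atan2(y, x)=157.2697° ≈ 157.3°
Leg 2: φ1=0.6765664, φ2=1.0501716, Δφ=0.3736052, Δλ=0.5952341 rad; a=sin²(Δφ/2)+cosφ1·cosφ2·sin²(Δλ/2)=0.0678432576; c=2·atan2(√a, √(1-a))=0.527012528; dist=6371·c=3357.597 ≈ 3357.6 km; running total=6300.5 km
Leg 2 bearing: y=sinΔλ·cosφ2=0.27890591, x=cosφ1·sinφ2-sinφ1·cosφ2·cosΔλ=0.41853756; θ=atan2(y, x)=33.6788° ≈ 33.7°
Leg 3: φ1=1.0501716, φ2=0.3399605, Δφ=-0.7102111, Δλ=-2.1650897 rad; a=sin²(Δφ/2)+cosφ1·cosφ2·sin²(Δλ/2)=0.4866537676; c=2·atan2(√a, √(1-a))=1.544100691; dist=6371·c=9837.466 ≈ 9837.5 km; running total=16138.0 km
Leg 3 bearing: y=sinΔλ·cosφ2=-0.78112501, x=cosφ1·sinφ2-sinφ1·cosφ2·cosΔλ=0.62380385; θ=atan2(y, x)=-51.3893° <0 so +360° → 308.6107° ≈ 308.6°
Leg 4: φ1=0.3399605, φ2=0.8986526, Δφ=0.5586921, Δλ=1.7266368 rad; a=sin²(Δφ/2)+cosφ1·cosφ2·sin²(Δλ/2)=0.4150961164; c=2·atan2(√a, √(1-a))=1.400161727; dist=6371·c=8920.430 ≈ 8920.4 km; running total=25058.4 km
Leg 4 bearing: y=sinΔλ·cosφ2=0.61511907, x=cosφ1·sinφ2-sinφ1·cosφ2·cosΔλ=0.76993107; θ=atan2(y, x)=38.6223° ≈ 38.6°

Leg 1: dist=2942.9 km, bearing=157.3°
Leg 2: dist=3357.6 km, bearing=33.7°
Leg 3: dist=9837.5 km, bearing=308.6°
Leg 4: dist=8920.4 km, bearing=38.6°
Total: 25058.4 km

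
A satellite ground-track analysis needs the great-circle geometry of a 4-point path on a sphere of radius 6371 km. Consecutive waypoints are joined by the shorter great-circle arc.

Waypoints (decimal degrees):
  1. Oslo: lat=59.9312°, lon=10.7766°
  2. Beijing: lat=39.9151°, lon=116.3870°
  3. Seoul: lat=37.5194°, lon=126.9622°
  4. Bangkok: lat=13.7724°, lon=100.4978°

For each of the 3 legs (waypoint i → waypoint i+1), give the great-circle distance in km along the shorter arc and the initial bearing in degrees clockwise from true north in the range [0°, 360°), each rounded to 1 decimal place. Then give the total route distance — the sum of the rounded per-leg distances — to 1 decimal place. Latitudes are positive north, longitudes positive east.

Leg 1: dist=7020.3 km, bearing=55.9°
Leg 2: dist=954.7 km, bearing=102.8°
Leg 3: dist=3716.7 km, bearing=231.8°
Total: 11691.7 km

Leg 1: φ1=1.0459968, φ2=0.6966499, Δφ=-0.3493468, Δλ=1.8432492 rad; a=sin²(Δφ/2)+cosφ1·cosφ2·sin²(Δλ/2)=0.2740553587; c=2·atan2(√a, √(1-a))=1.101914267; dist=6371·c=7020.296 ≈ 7020.3 km; running total=7020.3 km
Leg 1 bearing: y=sinΔλ·cosφ2=0.73870446, x=cosφ1·sinφ2-sinφ1·cosφ2·cosΔλ=0.50011179; θ=atan2(y, x)=55.9015° ≈ 55.9°
Leg 2: φ1=0.6966499, φ2=0.6548371, Δφ=-0.0418129, Δλ=0.1845721 rad; a=sin²(Δφ/2)+cosφ1·cosφ2·sin²(Δλ/2)=0.0056033858; c=2·atan2(√a, √(1-a))=0.149851702; dist=6371·c=954.705 ≈ 954.7 km; running total=7975.0 km
Leg 2 bearing: y=sinΔλ·cosφ2=0.14556303, x=cosφ1·sinφ2-sinφ1·cosφ2·cosΔλ=-0.03315653; θ=atan2(y, x)=102.8320° ≈ 102.8°
Leg 3: φ1=0.6548371, φ2=0.2403737, Δφ=-0.4144633, Δλ=-0.4618909 rad; a=sin²(Δφ/2)+cosφ1·cosφ2·sin²(Δλ/2)=0.0826953124; c=2·atan2(√a, √(1-a))=0.583373064; dist=6371·c=3716.670 ≈ 3716.7 km; running total=11691.7 km
Leg 3 bearing: y=sinΔλ·cosφ2=-0.43282906, x=cosφ1·sinφ2-sinφ1·cosφ2·cosΔλ=-0.34071424; θ=atan2(y, x)=-128.2091° <0 so +360° → 231.7909° ≈ 231.8°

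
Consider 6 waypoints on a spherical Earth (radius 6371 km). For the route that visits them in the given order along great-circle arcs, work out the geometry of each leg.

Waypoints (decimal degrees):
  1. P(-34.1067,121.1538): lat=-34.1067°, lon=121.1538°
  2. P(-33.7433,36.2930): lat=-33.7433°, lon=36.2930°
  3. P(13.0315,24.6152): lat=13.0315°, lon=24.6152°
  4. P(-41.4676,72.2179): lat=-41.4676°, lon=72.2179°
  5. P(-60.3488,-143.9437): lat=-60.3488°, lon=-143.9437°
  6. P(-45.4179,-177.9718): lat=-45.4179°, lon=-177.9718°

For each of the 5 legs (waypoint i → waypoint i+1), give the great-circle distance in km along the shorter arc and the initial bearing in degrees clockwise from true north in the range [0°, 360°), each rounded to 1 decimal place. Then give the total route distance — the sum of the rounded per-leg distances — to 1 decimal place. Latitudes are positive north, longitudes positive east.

Leg 1: φ1=-0.5952742, φ2=-0.5889317, Δφ=0.0063425, Δλ=-1.4811004 rad; a=sin²(Δφ/2)+cosφ1·cosφ2·sin²(Δλ/2)=0.3134264671; c=2·atan2(√a, √(1-a))=1.188397543; dist=6371·c=7571.281 ≈ 7571.3 km; running total=7571.3 km
Leg 1 bearing: y=sinΔλ·cosφ2=-0.82819182, x=cosφ1·sinφ2-sinφ1·cosφ2·cosΔλ=-0.41816215; θ=atan2(y, x)=-116.7897° <0 so +360° → 243.2103° ≈ 243.2°
Leg 2: φ1=-0.5889317, φ2=0.2274426, Δφ=0.8163743, Δλ=-0.2038161 rad; a=sin²(Δφ/2)+cosφ1·cosφ2·sin²(Δλ/2)=0.1659503772; c=2·atan2(√a, √(1-a))=0.839145008; dist=6371·c=5346.193 ≈ 5346.2 km; running total=12917.5 km
Leg 2 bearing: y=sinΔλ·cosφ2=-0.19719510, x=cosφ1·sinφ2-sinφ1·cosφ2·cosΔλ=0.71746602; θ=atan2(y, x)=-15.3682° <0 so +360° → 344.6318° ≈ 344.6°
Leg 3: φ1=0.2274426, φ2=-0.7237462, Δφ=-0.9511887, Δλ=0.8308238 rad; a=sin²(Δφ/2)+cosφ1·cosφ2·sin²(Δλ/2)=0.3285397084; c=2·atan2(√a, √(1-a))=1.220772081; dist=6371·c=7777.539 ≈ 7777.5 km; running total=20695.0 km
Leg 3 bearing: y=sinΔλ·cosφ2=0.55337077, x=cosφ1·sinφ2-sinφ1·cosφ2·cosΔλ=-0.75906934; θ=atan2(y, x)=143.9075° ≈ 143.9°
Leg 4: φ1=-0.7237462, φ2=-1.0532853, Δφ=-0.3295391, Δλ=-3.7727316 rad; a=sin²(Δφ/2)+cosφ1·cosφ2·sin²(Δλ/2)=0.3619045727; c=2·atan2(√a, √(1-a))=1.290967794; dist=6371·c=8224.756 ≈ 8224.8 km; running total=28919.8 km
Leg 4 bearing: y=sinΔλ·cosφ2=0.29191602, x=cosφ1·sinφ2-sinφ1·cosφ2·cosΔλ=-0.91569845; θ=atan2(y, x)=162.3182° ≈ 162.3°
Leg 5: φ1=-1.0532853, φ2=-0.7926919, Δφ=0.2605934, Δλ=-0.5939024 rad; a=sin²(Δφ/2)+cosφ1·cosφ2·sin²(Δλ/2)=0.0466130504; c=2·atan2(√a, √(1-a))=0.435228090; dist=6371·c=2772.838 ≈ 2772.8 km; running total=31692.6 km
Leg 5 bearing: y=sinΔλ·cosφ2=-0.39279995, x=cosφ1·sinφ2-sinφ1·cosφ2·cosΔλ=0.15319693; θ=atan2(y, x)=-68.6936° <0 so +360° → 291.3064° ≈ 291.3°

Leg 1: dist=7571.3 km, bearing=243.2°
Leg 2: dist=5346.2 km, bearing=344.6°
Leg 3: dist=7777.5 km, bearing=143.9°
Leg 4: dist=8224.8 km, bearing=162.3°
Leg 5: dist=2772.8 km, bearing=291.3°
Total: 31692.6 km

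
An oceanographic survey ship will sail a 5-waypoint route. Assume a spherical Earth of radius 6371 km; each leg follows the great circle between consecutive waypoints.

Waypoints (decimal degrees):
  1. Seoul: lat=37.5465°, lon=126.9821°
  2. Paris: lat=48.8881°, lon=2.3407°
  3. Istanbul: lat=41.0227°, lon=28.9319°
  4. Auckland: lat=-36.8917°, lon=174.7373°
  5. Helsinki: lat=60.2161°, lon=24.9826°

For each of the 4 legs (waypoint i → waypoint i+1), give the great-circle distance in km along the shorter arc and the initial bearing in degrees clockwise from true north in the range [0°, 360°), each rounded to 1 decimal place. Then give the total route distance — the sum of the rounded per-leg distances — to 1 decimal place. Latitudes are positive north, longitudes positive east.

Leg 1: φ1=0.6553100, φ2=0.8532583, Δφ=0.1979483, Δλ=-2.1754028 rad; a=sin²(Δφ/2)+cosφ1·cosφ2·sin²(Δλ/2)=0.4186009006; c=2·atan2(√a, √(1-a))=1.407270300; dist=6371·c=8965.719 ≈ 8965.7 km; running total=8965.7 km
Leg 1 bearing: y=sinΔλ·cosφ2=-0.54096836, x=cosφ1·sinφ2-sinφ1·cosφ2·cosΔλ=0.82513634; θ=atan2(y, x)=-33.2493° <0 so +360° → 326.7507° ≈ 326.8°
Leg 2: φ1=0.8532583, φ2=0.7159812, Δφ=-0.1372771, Δλ=0.4641040 rad; a=sin²(Δφ/2)+cosφ1·cosφ2·sin²(Δλ/2)=0.0309404984; c=2·atan2(√a, √(1-a))=0.353638098; dist=6371·c=2253.028 ≈ 2253.0 km; running total=11218.7 km
Leg 2 bearing: y=sinΔλ·cosφ2=0.33770805, x=cosφ1·sinφ2-sinφ1·cosφ2·cosΔλ=-0.07672033; θ=atan2(y, x)=102.7992° ≈ 102.8°
Leg 3: φ1=0.7159812, φ2=-0.6438816, Δφ=-1.3598628, Δλ=2.5447843 rad; a=sin²(Δφ/2)+cosφ1·cosφ2·sin²(Δλ/2)=0.9465482578; c=2·atan2(√a, √(1-a))=2.674978361; dist=6371·c=17042.287 ≈ 17042.3 km; running total=28261.0 km
Leg 3 bearing: y=sinΔλ·cosφ2=0.44947599, x=cosφ1·sinφ2-sinφ1·cosφ2·cosΔλ=-0.01870681; θ=atan2(y, x)=92.3832° ≈ 92.4°
Leg 4: φ1=-0.6438816, φ2=1.0509692, Δφ=1.6948508, Δλ=-2.6137126 rad; a=sin²(Δφ/2)+cosφ1·cosφ2·sin²(Δλ/2)=0.9321000553; c=2·atan2(√a, √(1-a))=2.614354753; dist=6371·c=16656.054 ≈ 16656.1 km; running total=44917.1 km
Leg 4 bearing: y=sinΔλ·cosφ2=-0.25020450, x=cosφ1·sinφ2-sinφ1·cosφ2·cosΔλ=0.43652706; θ=atan2(y, x)=-29.8201° <0 so +360° → 330.1799° ≈ 330.2°

Leg 1: dist=8965.7 km, bearing=326.8°
Leg 2: dist=2253.0 km, bearing=102.8°
Leg 3: dist=17042.3 km, bearing=92.4°
Leg 4: dist=16656.1 km, bearing=330.2°
Total: 44917.1 km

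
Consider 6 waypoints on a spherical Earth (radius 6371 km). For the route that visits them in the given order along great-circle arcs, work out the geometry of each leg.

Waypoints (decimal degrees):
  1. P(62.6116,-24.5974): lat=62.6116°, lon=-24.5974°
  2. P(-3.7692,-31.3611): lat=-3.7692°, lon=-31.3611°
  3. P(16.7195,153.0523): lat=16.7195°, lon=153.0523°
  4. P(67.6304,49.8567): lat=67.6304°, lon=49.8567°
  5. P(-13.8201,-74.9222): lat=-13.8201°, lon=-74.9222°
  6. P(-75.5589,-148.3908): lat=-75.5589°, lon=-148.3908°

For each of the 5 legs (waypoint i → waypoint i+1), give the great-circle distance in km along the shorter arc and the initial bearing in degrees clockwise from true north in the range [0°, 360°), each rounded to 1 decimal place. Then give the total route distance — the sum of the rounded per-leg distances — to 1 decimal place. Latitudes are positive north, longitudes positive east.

Leg 1: φ1=1.0927786, φ2=-0.0657850, Δφ=-1.1585635, Δλ=-0.1180488 rad; a=sin²(Δφ/2)+cosφ1·cosφ2·sin²(Δλ/2)=0.3012692895; c=2·atan2(√a, √(1-a))=1.162047629; dist=6371·c=7403.405 ≈ 7403.4 km; running total=7403.4 km
Leg 1 bearing: y=sinΔλ·cosφ2=-0.11752009, x=cosφ1·sinφ2-sinφ1·cosφ2·cosΔλ=-0.91006233; θ=atan2(y, x)=-172.6419° <0 so +360° → 187.3581° ≈ 187.4°
Leg 2: φ1=-0.0657850, φ2=0.2918103, Δφ=0.3575953, Δλ=3.2186210 rad; a=sin²(Δφ/2)+cosφ1·cosφ2·sin²(Δλ/2)=0.9858655540; c=2·atan2(√a, √(1-a))=2.903252167; dist=6371·c=18496.620 ≈ 18496.6 km; running total=25900.0 km
Leg 2 bearing: y=sinΔλ·cosφ2=-0.07369903, x=cosφ1·sinφ2-sinφ1·cosφ2·cosΔλ=0.22429246; θ=atan2(y, x)=-18.1897° <0 so +360° → 341.8103° ≈ 341.8°
Leg 3: φ1=0.2918103, φ2=1.1803732, Δφ=0.8885628, Δλ=-1.8011030 rad; a=sin²(Δφ/2)+cosφ1·cosφ2·sin²(Δλ/2)=0.4085834851; c=2·atan2(√a, √(1-a))=1.386929041; dist=6371·c=8836.125 ≈ 8836.1 km; running total=34736.1 km
Leg 3 bearing: y=sinΔλ·cosφ2=-0.37053111, x=cosφ1·sinφ2-sinφ1·cosφ2·cosΔλ=0.91064745; θ=atan2(y, x)=-22.1408° <0 so +360° → 337.8592° ≈ 337.9°
Leg 4: φ1=1.1803732, φ2=-0.2412062, Δφ=-1.4215794, Δλ=-2.1778026 rad; a=sin²(Δφ/2)+cosφ1·cosφ2·sin²(Δλ/2)=0.7158503921; c=2·atan2(√a, √(1-a))=2.017173790; dist=6371·c=12851.414 ≈ 12851.4 km; running total=47587.5 km
Leg 4 bearing: y=sinΔλ·cosφ2=-0.79758142, x=cosφ1·sinφ2-sinφ1·cosφ2·cosΔλ=0.42130549; θ=atan2(y, x)=-62.1557° <0 so +360° → 297.8443° ≈ 297.8°
Leg 5: φ1=-0.2412062, φ2=-1.3187516, Δφ=-1.0775453, Δλ=-1.2822690 rad; a=sin²(Δφ/2)+cosφ1·cosφ2·sin²(Δλ/2)=0.3498836906; c=2·atan2(√a, √(1-a))=1.265859813; dist=6371·c=8064.793 ≈ 8064.8 km; running total=55652.3 km
Leg 5 bearing: y=sinΔλ·cosφ2=-0.23907604, x=cosφ1·sinφ2-sinφ1·cosφ2·cosΔλ=-0.92341920; θ=atan2(y, x)=-165.4847° <0 so +360° → 194.5153° ≈ 194.5°

Leg 1: dist=7403.4 km, bearing=187.4°
Leg 2: dist=18496.6 km, bearing=341.8°
Leg 3: dist=8836.1 km, bearing=337.9°
Leg 4: dist=12851.4 km, bearing=297.8°
Leg 5: dist=8064.8 km, bearing=194.5°
Total: 55652.3 km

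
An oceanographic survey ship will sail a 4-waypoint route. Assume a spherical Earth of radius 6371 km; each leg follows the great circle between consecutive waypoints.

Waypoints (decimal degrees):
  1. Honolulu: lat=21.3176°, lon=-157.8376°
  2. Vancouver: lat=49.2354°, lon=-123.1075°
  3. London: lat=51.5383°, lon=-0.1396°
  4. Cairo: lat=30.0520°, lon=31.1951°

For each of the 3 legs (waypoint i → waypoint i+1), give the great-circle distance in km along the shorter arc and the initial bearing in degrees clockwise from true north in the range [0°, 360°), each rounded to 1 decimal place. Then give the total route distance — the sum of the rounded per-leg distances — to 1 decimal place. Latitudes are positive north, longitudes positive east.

Leg 1: φ1=0.3720623, φ2=0.8593198, Δφ=0.4872575, Δλ=0.6061546 rad; a=sin²(Δφ/2)+cosφ1·cosφ2·sin²(Δλ/2)=0.1123737719; c=2·atan2(√a, √(1-a))=0.683681653; dist=6371·c=4355.736 ≈ 4355.7 km; running total=4355.7 km
Leg 1 bearing: y=sinΔλ·cosφ2=0.37199461, x=cosφ1·sinφ2-sinφ1·cosφ2·cosΔλ=0.51049353; θ=atan2(y, x)=36.0807° ≈ 36.1°
Leg 2: φ1=0.8593198, φ2=0.8995130, Δφ=0.0401932, Δλ=2.1461947 rad; a=sin²(Δφ/2)+cosφ1·cosφ2·sin²(Δλ/2)=0.3139712699; c=2·atan2(√a, √(1-a))=1.189571698; dist=6371·c=7578.761 ≈ 7578.8 km; running total=11934.5 km
Leg 2 bearing: y=sinΔλ·cosφ2=0.52183555, x=cosφ1·sinφ2-sinφ1·cosφ2·cosΔλ=0.76763331; θ=atan2(y, x)=34.2078° ≈ 34.2°
Leg 3: φ1=0.8995130, φ2=0.5245063, Δφ=-0.3750067, Δλ=0.5468937 rad; a=sin²(Δφ/2)+cosφ1·cosφ2·sin²(Δλ/2)=0.0740102214; c=2·atan2(√a, √(1-a))=0.551041736; dist=6371·c=3510.687 ≈ 3510.7 km; running total=15445.2 km
Leg 3 bearing: y=sinΔλ·cosφ2=0.45012865, x=cosφ1·sinφ2-sinφ1·cosφ2·cosΔλ=-0.26742295; θ=atan2(y, x)=120.7147° ≈ 120.7°

Leg 1: dist=4355.7 km, bearing=36.1°
Leg 2: dist=7578.8 km, bearing=34.2°
Leg 3: dist=3510.7 km, bearing=120.7°
Total: 15445.2 km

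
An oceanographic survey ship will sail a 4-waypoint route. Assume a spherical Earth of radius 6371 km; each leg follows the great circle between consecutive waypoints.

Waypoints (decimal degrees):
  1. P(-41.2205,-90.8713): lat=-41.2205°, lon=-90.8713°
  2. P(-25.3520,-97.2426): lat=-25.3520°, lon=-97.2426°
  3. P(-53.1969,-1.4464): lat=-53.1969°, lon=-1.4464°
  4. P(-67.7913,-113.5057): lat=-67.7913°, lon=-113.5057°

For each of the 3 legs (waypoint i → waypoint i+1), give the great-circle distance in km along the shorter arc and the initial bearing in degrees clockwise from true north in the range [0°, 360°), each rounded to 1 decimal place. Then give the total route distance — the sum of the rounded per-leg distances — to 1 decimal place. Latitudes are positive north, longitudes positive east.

Leg 1: φ1=-0.7194334, φ2=-0.4424759, Δφ=0.2769576, Δλ=-0.1112002 rad; a=sin²(Δφ/2)+cosφ1·cosφ2·sin²(Δλ/2)=0.0211532724; c=2·atan2(√a, √(1-a))=0.291918701; dist=6371·c=1859.814 ≈ 1859.8 km; running total=1859.8 km
Leg 1 bearing: y=sinΔλ·cosφ2=-0.10028398, x=cosφ1·sinφ2-sinφ1·cosφ2·cosΔλ=0.26975242; θ=atan2(y, x)=-20.3933° <0 so +360° → 339.6067° ≈ 339.6°
Leg 2: φ1=-0.4424759, φ2=-0.9284611, Δφ=-0.4859852, Δλ=1.6719591 rad; a=sin²(Δφ/2)+cosφ1·cosφ2·sin²(Δλ/2)=0.3559158113; c=2·atan2(√a, √(1-a))=1.278482803; dist=6371·c=8145.214 ≈ 8145.2 km; running total=10005.0 km
Leg 2 bearing: y=sinΔλ·cosφ2=0.59600414, x=cosφ1·sinφ2-sinφ1·cosφ2·cosΔλ=-0.74949186; θ=atan2(y, x)=141.5079° ≈ 141.5°
Leg 3: φ1=-0.9284611, φ2=-1.1831814, Δφ=-0.2547203, Δλ=-1.9558037 rad; a=sin²(Δφ/2)+cosφ1·cosφ2·sin²(Δλ/2)=0.1718720244; c=2·atan2(√a, √(1-a))=0.854950379; dist=6371·c=5446.889 ≈ 5446.9 km; running total=15451.9 km
Leg 3 bearing: y=sinΔλ·cosφ2=-0.35031149, x=cosφ1·sinφ2-sinφ1·cosφ2·cosΔλ=-0.66828885; θ=atan2(y, x)=-152.3368° <0 so +360° → 207.6632° ≈ 207.7°

Leg 1: dist=1859.8 km, bearing=339.6°
Leg 2: dist=8145.2 km, bearing=141.5°
Leg 3: dist=5446.9 km, bearing=207.7°
Total: 15451.9 km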